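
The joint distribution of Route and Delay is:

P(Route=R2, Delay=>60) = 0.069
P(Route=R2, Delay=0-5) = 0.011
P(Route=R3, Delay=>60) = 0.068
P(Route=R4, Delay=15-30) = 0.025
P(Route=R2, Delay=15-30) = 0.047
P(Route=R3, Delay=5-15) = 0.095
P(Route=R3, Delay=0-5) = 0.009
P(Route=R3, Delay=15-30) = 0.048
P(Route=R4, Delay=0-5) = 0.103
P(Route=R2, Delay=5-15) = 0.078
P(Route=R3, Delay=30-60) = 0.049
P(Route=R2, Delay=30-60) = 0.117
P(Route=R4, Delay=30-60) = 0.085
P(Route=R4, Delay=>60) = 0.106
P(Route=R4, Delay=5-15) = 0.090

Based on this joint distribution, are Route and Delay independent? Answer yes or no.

no

P(Route=R4) = 0.409 and P(Delay=0-5) = 0.123, so their product is 0.05031, but P(Route=R4, Delay=0-5) = 0.103. Since these differ, Route and Delay are not independent.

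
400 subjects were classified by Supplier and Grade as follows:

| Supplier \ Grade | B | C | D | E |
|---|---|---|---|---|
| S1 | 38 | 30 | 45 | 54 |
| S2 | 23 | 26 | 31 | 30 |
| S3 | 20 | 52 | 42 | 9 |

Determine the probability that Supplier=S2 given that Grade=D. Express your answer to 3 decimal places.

0.263

Total with Grade=D: 45 + 31 + 42 = 118.
P(Supplier=S2 | Grade=D) = 31/118 = 0.263.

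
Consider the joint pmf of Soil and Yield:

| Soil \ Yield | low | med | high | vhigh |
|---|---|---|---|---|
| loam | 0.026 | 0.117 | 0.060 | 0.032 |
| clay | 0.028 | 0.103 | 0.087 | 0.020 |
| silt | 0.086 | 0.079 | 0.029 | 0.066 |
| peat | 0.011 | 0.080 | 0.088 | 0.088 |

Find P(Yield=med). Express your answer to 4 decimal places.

0.3790

P(Yield=med) = 0.117 + 0.103 + 0.079 + 0.080 = 0.379.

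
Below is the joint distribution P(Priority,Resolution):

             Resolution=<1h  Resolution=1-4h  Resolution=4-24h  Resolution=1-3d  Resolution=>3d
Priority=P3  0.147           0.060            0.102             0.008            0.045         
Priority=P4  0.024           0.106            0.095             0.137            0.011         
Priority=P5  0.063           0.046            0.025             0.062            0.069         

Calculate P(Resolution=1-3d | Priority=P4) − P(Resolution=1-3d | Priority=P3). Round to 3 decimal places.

P(Priority=P4) = 0.024 + 0.106 + 0.095 + 0.137 + 0.011 = 0.373; P(Resolution=1-3d | Priority=P4) = 0.137/0.373 = 0.3673.
P(Priority=P3) = 0.147 + 0.060 + 0.102 + 0.008 + 0.045 = 0.362; P(Resolution=1-3d | Priority=P3) = 0.008/0.362 = 0.0221.
Difference = 0.345.

0.345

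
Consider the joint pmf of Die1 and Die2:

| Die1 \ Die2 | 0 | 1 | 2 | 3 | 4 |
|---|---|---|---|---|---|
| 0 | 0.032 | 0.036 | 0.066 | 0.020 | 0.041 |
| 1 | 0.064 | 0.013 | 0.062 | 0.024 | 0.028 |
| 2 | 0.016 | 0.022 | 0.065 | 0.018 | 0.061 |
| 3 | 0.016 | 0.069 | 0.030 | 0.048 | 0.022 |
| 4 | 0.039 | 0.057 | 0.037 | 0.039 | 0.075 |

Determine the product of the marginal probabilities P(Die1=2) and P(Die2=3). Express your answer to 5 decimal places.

P(Die1=2) = 0.016 + 0.022 + 0.065 + 0.018 + 0.061 = 0.182.
P(Die2=3) = 0.020 + 0.024 + 0.018 + 0.048 + 0.039 = 0.149.
Product: 0.182 × 0.149 = 0.02712.

0.02712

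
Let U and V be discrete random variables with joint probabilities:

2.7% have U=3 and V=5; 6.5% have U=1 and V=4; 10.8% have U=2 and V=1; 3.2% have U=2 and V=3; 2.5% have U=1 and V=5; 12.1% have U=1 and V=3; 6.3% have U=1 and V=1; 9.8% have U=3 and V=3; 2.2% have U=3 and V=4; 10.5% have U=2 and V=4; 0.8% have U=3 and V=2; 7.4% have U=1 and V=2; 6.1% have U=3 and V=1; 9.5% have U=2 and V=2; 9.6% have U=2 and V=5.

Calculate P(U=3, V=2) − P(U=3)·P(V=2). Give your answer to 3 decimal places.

P(U=3) = 0.061 + 0.008 + 0.098 + 0.022 + 0.027 = 0.216.
P(V=2) = 0.074 + 0.095 + 0.008 = 0.177.
P(U=3, V=2) − P(U=3)P(V=2) = 0.008 − 0.216×0.177 = -0.030.

-0.030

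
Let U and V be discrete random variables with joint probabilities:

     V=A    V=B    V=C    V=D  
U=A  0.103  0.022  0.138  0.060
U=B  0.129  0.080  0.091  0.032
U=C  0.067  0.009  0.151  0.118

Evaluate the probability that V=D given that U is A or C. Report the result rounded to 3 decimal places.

0.266

P(U=A) = 0.103 + 0.022 + 0.138 + 0.060 = 0.323.
P(U=C) = 0.067 + 0.009 + 0.151 + 0.118 = 0.345.
P(U ∈ {A, C}) = 0.323 + 0.345 = 0.668; P(V=D, U ∈ {A, C}) = 0.060 + 0.118 = 0.178.
P(V=D | U ∈ {A, C}) = 0.178/0.668 = 0.266.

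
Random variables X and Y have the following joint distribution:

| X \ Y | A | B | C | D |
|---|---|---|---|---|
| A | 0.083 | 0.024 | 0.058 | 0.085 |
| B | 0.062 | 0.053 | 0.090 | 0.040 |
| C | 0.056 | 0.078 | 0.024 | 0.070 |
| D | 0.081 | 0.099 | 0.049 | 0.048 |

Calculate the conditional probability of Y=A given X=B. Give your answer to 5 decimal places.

P(X=B) = 0.062 + 0.053 + 0.090 + 0.040 = 0.245.
P(Y=A | X=B) = 0.062/0.245 = 0.25306.

0.25306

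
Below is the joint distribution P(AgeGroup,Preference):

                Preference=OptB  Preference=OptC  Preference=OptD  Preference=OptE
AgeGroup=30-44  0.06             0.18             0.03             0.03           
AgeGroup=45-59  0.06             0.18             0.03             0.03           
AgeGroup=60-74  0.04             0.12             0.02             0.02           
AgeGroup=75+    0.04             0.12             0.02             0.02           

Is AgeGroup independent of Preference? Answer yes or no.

yes

Every cell satisfies P(AgeGroup,Preference) = P(AgeGroup)·P(Preference). For instance P(AgeGroup=30-44) = 0.30, P(Preference=OptE) = 0.10, and 0.30×0.10 = 0.03 matches the joint entry. So AgeGroup and Preference are independent.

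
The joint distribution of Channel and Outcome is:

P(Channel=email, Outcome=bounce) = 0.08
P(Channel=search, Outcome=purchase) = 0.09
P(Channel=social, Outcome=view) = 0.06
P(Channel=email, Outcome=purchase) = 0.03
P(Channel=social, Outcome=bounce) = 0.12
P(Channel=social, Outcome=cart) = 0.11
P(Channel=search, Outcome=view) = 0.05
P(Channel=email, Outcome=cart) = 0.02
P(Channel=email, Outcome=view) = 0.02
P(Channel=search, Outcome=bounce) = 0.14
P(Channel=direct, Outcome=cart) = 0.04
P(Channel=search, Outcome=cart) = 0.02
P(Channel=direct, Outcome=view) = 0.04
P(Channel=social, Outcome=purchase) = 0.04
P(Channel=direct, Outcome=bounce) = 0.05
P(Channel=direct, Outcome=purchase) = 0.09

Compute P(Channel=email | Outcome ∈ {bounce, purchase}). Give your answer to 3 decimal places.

P(Outcome=bounce) = 0.08 + 0.14 + 0.12 + 0.05 = 0.39.
P(Outcome=purchase) = 0.03 + 0.09 + 0.04 + 0.09 = 0.25.
P(Outcome ∈ {bounce, purchase}) = 0.39 + 0.25 = 0.64; P(Channel=email, Outcome ∈ {bounce, purchase}) = 0.08 + 0.03 = 0.11.
P(Channel=email | Outcome ∈ {bounce, purchase}) = 0.11/0.64 = 0.172.

0.172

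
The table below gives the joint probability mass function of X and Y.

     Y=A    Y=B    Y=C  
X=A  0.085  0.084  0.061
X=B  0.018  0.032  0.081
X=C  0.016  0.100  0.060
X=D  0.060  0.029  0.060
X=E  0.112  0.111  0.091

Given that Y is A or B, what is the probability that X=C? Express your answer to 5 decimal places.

P(Y=A) = 0.085 + 0.018 + 0.016 + 0.060 + 0.112 = 0.291.
P(Y=B) = 0.084 + 0.032 + 0.100 + 0.029 + 0.111 = 0.356.
P(Y ∈ {A, B}) = 0.291 + 0.356 = 0.647; P(X=C, Y ∈ {A, B}) = 0.016 + 0.100 = 0.116.
P(X=C | Y ∈ {A, B}) = 0.116/0.647 = 0.17929.

0.17929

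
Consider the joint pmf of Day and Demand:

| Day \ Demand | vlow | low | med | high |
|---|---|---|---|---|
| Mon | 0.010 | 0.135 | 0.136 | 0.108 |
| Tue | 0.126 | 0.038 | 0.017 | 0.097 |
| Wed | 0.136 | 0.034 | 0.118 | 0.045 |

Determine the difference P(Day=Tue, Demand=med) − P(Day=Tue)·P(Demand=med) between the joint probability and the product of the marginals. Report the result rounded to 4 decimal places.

-0.0583

P(Day=Tue) = 0.126 + 0.038 + 0.017 + 0.097 = 0.278.
P(Demand=med) = 0.136 + 0.017 + 0.118 = 0.271.
P(Day=Tue, Demand=med) − P(Day=Tue)P(Demand=med) = 0.017 − 0.278×0.271 = -0.0583.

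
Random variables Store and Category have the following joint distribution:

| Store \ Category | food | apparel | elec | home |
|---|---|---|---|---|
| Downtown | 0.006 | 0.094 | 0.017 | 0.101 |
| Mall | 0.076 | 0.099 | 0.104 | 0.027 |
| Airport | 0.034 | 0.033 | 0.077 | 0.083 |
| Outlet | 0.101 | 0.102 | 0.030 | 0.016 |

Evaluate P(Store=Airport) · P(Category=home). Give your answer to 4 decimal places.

0.0515

P(Store=Airport) = 0.034 + 0.033 + 0.077 + 0.083 = 0.227.
P(Category=home) = 0.101 + 0.027 + 0.083 + 0.016 = 0.227.
Product: 0.227 × 0.227 = 0.0515.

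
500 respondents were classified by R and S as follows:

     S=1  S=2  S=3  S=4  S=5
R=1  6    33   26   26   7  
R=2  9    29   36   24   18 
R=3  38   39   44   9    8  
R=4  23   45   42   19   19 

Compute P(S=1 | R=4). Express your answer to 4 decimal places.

Total with R=4: 23 + 45 + 42 + 19 + 19 = 148.
P(S=1 | R=4) = 23/148 = 0.1554.

0.1554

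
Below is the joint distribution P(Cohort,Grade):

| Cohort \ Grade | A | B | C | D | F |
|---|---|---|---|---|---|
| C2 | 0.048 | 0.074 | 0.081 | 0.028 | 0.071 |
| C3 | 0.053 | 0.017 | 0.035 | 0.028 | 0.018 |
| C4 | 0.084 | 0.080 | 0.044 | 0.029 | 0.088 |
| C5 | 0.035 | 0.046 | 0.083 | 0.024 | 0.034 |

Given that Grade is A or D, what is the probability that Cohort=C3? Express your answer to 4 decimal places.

P(Grade=A) = 0.048 + 0.053 + 0.084 + 0.035 = 0.220.
P(Grade=D) = 0.028 + 0.028 + 0.029 + 0.024 = 0.109.
P(Grade ∈ {A, D}) = 0.220 + 0.109 = 0.329; P(Cohort=C3, Grade ∈ {A, D}) = 0.053 + 0.028 = 0.081.
P(Cohort=C3 | Grade ∈ {A, D}) = 0.081/0.329 = 0.2462.

0.2462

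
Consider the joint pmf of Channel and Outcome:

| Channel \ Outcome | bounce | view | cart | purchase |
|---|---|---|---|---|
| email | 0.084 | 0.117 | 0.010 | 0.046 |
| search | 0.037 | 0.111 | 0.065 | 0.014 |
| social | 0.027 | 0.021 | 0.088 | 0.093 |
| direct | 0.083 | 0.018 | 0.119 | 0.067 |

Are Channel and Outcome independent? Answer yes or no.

no

P(Channel=email) = 0.257 and P(Outcome=cart) = 0.282, so their product is 0.07247, but P(Channel=email, Outcome=cart) = 0.010. Since these differ, Channel and Outcome are not independent.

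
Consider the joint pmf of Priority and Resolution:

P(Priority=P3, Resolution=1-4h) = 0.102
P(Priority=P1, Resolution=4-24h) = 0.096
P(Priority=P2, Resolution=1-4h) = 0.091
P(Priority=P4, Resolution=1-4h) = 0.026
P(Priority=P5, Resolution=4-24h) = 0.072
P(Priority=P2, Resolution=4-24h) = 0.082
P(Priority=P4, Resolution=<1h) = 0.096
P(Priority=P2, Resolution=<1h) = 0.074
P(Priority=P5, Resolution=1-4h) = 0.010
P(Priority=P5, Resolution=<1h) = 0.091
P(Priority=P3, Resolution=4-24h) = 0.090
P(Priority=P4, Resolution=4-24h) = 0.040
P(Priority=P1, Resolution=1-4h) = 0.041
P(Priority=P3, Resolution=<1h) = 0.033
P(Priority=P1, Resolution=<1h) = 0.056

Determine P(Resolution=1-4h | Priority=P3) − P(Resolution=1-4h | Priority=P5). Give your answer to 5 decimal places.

P(Priority=P3) = 0.033 + 0.102 + 0.090 = 0.225; P(Resolution=1-4h | Priority=P3) = 0.102/0.225 = 0.453333.
P(Priority=P5) = 0.091 + 0.010 + 0.072 = 0.173; P(Resolution=1-4h | Priority=P5) = 0.010/0.173 = 0.057803.
Difference = 0.39553.

0.39553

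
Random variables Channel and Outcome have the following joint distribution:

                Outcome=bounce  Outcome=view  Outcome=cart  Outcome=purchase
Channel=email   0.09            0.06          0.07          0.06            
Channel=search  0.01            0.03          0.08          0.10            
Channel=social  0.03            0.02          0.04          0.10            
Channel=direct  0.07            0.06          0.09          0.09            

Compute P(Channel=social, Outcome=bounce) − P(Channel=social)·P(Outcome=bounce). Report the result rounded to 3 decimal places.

P(Channel=social) = 0.03 + 0.02 + 0.04 + 0.10 = 0.19.
P(Outcome=bounce) = 0.09 + 0.01 + 0.03 + 0.07 = 0.20.
P(Channel=social, Outcome=bounce) − P(Channel=social)P(Outcome=bounce) = 0.03 − 0.19×0.20 = -0.008.

-0.008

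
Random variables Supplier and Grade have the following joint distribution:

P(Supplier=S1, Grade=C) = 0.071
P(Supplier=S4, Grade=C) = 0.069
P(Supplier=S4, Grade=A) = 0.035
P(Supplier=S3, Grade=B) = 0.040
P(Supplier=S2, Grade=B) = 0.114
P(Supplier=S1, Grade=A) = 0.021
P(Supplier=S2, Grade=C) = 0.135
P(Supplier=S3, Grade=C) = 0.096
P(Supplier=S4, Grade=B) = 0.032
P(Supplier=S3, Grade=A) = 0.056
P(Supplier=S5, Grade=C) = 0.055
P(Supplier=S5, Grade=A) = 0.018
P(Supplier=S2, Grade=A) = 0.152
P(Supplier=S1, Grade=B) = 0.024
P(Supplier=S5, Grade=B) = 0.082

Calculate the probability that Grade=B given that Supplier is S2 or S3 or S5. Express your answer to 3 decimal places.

0.316

P(Supplier=S2) = 0.152 + 0.114 + 0.135 = 0.401.
P(Supplier=S3) = 0.056 + 0.040 + 0.096 = 0.192.
P(Supplier=S5) = 0.018 + 0.082 + 0.055 = 0.155.
P(Supplier ∈ {S2, S3, S5}) = 0.401 + 0.192 + 0.155 = 0.748; P(Grade=B, Supplier ∈ {S2, S3, S5}) = 0.114 + 0.040 + 0.082 = 0.236.
P(Grade=B | Supplier ∈ {S2, S3, S5}) = 0.236/0.748 = 0.316.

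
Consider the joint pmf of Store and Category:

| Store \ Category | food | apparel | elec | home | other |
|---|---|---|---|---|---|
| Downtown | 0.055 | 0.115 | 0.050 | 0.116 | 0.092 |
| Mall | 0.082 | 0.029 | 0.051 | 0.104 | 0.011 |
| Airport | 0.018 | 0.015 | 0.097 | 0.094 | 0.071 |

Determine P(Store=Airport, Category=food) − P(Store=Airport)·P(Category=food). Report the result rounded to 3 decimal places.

P(Store=Airport) = 0.018 + 0.015 + 0.097 + 0.094 + 0.071 = 0.295.
P(Category=food) = 0.055 + 0.082 + 0.018 = 0.155.
P(Store=Airport, Category=food) − P(Store=Airport)P(Category=food) = 0.018 − 0.295×0.155 = -0.028.

-0.028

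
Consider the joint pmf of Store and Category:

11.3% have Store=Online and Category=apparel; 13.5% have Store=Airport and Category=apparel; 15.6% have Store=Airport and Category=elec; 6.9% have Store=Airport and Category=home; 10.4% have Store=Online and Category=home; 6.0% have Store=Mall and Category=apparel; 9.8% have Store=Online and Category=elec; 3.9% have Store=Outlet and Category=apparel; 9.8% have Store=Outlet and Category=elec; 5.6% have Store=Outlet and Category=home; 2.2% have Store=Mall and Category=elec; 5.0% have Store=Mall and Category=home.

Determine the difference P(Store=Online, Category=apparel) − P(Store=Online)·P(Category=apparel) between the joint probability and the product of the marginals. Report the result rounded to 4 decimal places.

P(Store=Online) = 0.113 + 0.098 + 0.104 = 0.315.
P(Category=apparel) = 0.060 + 0.135 + 0.039 + 0.113 = 0.347.
P(Store=Online, Category=apparel) − P(Store=Online)P(Category=apparel) = 0.113 − 0.315×0.347 = 0.0037.

0.0037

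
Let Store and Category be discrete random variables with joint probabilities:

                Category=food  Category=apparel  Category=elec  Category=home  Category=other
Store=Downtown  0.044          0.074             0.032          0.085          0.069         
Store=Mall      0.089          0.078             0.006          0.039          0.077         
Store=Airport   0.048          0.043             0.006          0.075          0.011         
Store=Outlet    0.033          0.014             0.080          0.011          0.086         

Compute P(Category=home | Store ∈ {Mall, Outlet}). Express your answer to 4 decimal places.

0.0975

P(Store=Mall) = 0.089 + 0.078 + 0.006 + 0.039 + 0.077 = 0.289.
P(Store=Outlet) = 0.033 + 0.014 + 0.080 + 0.011 + 0.086 = 0.224.
P(Store ∈ {Mall, Outlet}) = 0.289 + 0.224 = 0.513; P(Category=home, Store ∈ {Mall, Outlet}) = 0.039 + 0.011 = 0.050.
P(Category=home | Store ∈ {Mall, Outlet}) = 0.050/0.513 = 0.0975.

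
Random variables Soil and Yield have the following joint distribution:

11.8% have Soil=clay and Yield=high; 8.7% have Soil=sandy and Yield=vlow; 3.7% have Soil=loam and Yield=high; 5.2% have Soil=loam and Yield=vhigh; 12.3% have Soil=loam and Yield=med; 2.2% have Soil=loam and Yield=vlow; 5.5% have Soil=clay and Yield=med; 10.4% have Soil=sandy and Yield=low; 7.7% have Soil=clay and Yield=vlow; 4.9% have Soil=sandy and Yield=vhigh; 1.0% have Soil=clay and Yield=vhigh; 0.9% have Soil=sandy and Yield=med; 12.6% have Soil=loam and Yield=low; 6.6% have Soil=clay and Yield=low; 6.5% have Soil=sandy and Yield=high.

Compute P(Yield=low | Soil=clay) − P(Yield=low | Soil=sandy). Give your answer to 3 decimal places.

P(Soil=clay) = 0.077 + 0.066 + 0.055 + 0.118 + 0.010 = 0.326; P(Yield=low | Soil=clay) = 0.066/0.326 = 0.2025.
P(Soil=sandy) = 0.087 + 0.104 + 0.009 + 0.065 + 0.049 = 0.314; P(Yield=low | Soil=sandy) = 0.104/0.314 = 0.3312.
Difference = -0.129.

-0.129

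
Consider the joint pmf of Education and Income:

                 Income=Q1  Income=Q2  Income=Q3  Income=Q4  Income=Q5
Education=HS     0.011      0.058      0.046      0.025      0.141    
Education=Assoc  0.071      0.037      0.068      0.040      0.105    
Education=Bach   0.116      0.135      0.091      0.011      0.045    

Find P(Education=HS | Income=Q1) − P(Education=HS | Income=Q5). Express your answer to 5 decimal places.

-0.42898

P(Income=Q1) = 0.011 + 0.071 + 0.116 = 0.198; P(Education=HS | Income=Q1) = 0.011/0.198 = 0.055556.
P(Income=Q5) = 0.141 + 0.105 + 0.045 = 0.291; P(Education=HS | Income=Q5) = 0.141/0.291 = 0.484536.
Difference = -0.42898.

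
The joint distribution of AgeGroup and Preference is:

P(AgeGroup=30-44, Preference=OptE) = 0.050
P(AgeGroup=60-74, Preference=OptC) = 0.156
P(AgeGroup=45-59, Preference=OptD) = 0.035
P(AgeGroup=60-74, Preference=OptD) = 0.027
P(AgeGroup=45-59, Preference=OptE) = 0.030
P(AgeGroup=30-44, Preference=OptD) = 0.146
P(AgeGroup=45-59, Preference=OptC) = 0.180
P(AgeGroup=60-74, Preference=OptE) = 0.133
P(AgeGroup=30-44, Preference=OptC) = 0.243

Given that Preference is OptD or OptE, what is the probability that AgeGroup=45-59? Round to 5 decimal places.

P(Preference=OptD) = 0.146 + 0.035 + 0.027 = 0.208.
P(Preference=OptE) = 0.050 + 0.030 + 0.133 = 0.213.
P(Preference ∈ {OptD, OptE}) = 0.208 + 0.213 = 0.421; P(AgeGroup=45-59, Preference ∈ {OptD, OptE}) = 0.035 + 0.030 = 0.065.
P(AgeGroup=45-59 | Preference ∈ {OptD, OptE}) = 0.065/0.421 = 0.15439.

0.15439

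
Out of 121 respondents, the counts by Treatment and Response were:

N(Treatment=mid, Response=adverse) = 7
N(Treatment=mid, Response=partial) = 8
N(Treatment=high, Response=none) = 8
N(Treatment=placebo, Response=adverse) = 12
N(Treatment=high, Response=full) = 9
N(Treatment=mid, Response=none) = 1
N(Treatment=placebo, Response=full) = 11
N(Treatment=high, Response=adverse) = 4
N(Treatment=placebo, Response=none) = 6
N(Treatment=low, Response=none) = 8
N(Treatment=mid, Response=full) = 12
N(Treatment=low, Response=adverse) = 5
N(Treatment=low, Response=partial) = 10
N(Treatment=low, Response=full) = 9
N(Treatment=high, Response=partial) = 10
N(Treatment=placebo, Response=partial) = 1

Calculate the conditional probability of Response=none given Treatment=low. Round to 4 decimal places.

0.2500

Total with Treatment=low: 8 + 10 + 9 + 5 = 32.
P(Response=none | Treatment=low) = 8/32 = 0.2500.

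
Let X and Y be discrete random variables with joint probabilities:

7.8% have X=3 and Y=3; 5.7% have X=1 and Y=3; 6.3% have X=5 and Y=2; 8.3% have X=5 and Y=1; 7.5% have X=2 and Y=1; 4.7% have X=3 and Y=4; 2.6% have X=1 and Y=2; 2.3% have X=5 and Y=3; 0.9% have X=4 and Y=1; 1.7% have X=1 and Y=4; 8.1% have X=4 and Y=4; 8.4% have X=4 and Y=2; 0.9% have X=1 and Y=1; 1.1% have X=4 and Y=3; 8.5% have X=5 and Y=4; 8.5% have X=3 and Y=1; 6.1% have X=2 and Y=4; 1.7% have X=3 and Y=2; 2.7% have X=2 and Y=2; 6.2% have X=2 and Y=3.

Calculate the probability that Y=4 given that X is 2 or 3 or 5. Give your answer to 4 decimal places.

P(X=2) = 0.075 + 0.027 + 0.062 + 0.061 = 0.225.
P(X=3) = 0.085 + 0.017 + 0.078 + 0.047 = 0.227.
P(X=5) = 0.083 + 0.063 + 0.023 + 0.085 = 0.254.
P(X ∈ {2, 3, 5}) = 0.225 + 0.227 + 0.254 = 0.706; P(Y=4, X ∈ {2, 3, 5}) = 0.061 + 0.047 + 0.085 = 0.193.
P(Y=4 | X ∈ {2, 3, 5}) = 0.193/0.706 = 0.2734.

0.2734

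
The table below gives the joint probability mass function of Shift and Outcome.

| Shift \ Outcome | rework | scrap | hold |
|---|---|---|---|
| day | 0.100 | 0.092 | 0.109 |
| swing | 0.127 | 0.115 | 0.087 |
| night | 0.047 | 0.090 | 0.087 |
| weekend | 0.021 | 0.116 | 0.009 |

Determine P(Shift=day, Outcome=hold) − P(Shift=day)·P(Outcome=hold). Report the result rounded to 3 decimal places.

P(Shift=day) = 0.100 + 0.092 + 0.109 = 0.301.
P(Outcome=hold) = 0.109 + 0.087 + 0.087 + 0.009 = 0.292.
P(Shift=day, Outcome=hold) − P(Shift=day)P(Outcome=hold) = 0.109 − 0.301×0.292 = 0.021.

0.021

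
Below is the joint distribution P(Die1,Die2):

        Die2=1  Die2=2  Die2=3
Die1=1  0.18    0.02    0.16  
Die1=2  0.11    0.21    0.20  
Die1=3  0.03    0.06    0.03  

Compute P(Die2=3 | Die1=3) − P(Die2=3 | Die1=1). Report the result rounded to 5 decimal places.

-0.19444

P(Die1=3) = 0.03 + 0.06 + 0.03 = 0.12; P(Die2=3 | Die1=3) = 0.03/0.12 = 0.250000.
P(Die1=1) = 0.18 + 0.02 + 0.16 = 0.36; P(Die2=3 | Die1=1) = 0.16/0.36 = 0.444444.
Difference = -0.19444.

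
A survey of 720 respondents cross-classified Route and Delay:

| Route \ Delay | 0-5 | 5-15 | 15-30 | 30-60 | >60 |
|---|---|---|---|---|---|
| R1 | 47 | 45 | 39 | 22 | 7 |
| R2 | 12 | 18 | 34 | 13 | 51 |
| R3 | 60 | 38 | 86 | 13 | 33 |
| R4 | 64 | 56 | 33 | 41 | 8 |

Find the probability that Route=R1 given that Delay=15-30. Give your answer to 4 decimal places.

0.2031

Total with Delay=15-30: 39 + 34 + 86 + 33 = 192.
P(Route=R1 | Delay=15-30) = 39/192 = 0.2031.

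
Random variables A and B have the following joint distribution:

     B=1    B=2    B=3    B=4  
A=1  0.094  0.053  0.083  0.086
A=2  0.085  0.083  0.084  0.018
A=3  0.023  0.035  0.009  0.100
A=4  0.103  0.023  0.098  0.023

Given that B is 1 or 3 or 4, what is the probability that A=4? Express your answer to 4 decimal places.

P(B=1) = 0.094 + 0.085 + 0.023 + 0.103 = 0.305.
P(B=3) = 0.083 + 0.084 + 0.009 + 0.098 = 0.274.
P(B=4) = 0.086 + 0.018 + 0.100 + 0.023 = 0.227.
P(B ∈ {1, 3, 4}) = 0.305 + 0.274 + 0.227 = 0.806; P(A=4, B ∈ {1, 3, 4}) = 0.103 + 0.098 + 0.023 = 0.224.
P(A=4 | B ∈ {1, 3, 4}) = 0.224/0.806 = 0.2779.

0.2779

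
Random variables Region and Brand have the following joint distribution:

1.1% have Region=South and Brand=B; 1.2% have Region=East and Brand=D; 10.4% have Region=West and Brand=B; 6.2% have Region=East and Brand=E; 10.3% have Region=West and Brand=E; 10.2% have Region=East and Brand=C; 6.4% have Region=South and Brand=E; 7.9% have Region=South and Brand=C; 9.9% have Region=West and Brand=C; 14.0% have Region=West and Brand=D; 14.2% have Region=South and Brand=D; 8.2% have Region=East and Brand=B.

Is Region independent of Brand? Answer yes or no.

P(Region=East) = 0.258 and P(Brand=D) = 0.294, so their product is 0.07585, but P(Region=East, Brand=D) = 0.012. Since these differ, Region and Brand are not independent.

no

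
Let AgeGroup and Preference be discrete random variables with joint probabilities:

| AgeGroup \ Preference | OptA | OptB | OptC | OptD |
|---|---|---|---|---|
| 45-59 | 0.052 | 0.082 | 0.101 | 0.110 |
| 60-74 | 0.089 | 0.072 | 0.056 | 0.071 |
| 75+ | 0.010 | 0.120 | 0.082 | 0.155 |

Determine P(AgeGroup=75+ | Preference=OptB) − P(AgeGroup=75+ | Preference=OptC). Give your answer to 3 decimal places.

0.095

P(Preference=OptB) = 0.082 + 0.072 + 0.120 = 0.274; P(AgeGroup=75+ | Preference=OptB) = 0.120/0.274 = 0.4380.
P(Preference=OptC) = 0.101 + 0.056 + 0.082 = 0.239; P(AgeGroup=75+ | Preference=OptC) = 0.082/0.239 = 0.3431.
Difference = 0.095.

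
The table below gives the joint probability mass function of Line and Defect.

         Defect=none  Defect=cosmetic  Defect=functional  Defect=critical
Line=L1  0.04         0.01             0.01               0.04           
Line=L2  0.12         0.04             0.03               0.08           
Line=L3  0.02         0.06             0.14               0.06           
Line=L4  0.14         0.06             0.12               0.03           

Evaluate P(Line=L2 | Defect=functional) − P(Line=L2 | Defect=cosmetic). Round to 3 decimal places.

-0.135

P(Defect=functional) = 0.01 + 0.03 + 0.14 + 0.12 = 0.30; P(Line=L2 | Defect=functional) = 0.03/0.30 = 0.1000.
P(Defect=cosmetic) = 0.01 + 0.04 + 0.06 + 0.06 = 0.17; P(Line=L2 | Defect=cosmetic) = 0.04/0.17 = 0.2353.
Difference = -0.135.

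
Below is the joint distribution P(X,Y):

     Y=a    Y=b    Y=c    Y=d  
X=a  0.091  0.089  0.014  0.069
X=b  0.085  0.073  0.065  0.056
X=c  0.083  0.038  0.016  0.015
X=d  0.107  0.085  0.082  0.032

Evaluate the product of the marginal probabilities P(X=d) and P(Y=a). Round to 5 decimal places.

P(X=d) = 0.107 + 0.085 + 0.082 + 0.032 = 0.306.
P(Y=a) = 0.091 + 0.085 + 0.083 + 0.107 = 0.366.
Product: 0.306 × 0.366 = 0.11200.

0.11200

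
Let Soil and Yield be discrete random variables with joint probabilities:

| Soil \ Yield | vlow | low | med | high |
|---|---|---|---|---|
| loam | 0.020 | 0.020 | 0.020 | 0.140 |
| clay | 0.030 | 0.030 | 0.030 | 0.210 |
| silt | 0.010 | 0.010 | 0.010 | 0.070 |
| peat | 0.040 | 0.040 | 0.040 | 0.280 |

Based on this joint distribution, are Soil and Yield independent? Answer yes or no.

yes

Every cell satisfies P(Soil,Yield) = P(Soil)·P(Yield). For instance P(Soil=peat) = 0.400, P(Yield=low) = 0.100, and 0.400×0.100 = 0.040 matches the joint entry. So Soil and Yield are independent.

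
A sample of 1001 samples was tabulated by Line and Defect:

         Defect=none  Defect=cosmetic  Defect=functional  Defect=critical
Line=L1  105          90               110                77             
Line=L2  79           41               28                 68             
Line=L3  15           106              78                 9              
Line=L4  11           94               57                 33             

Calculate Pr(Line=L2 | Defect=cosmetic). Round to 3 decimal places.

0.124

Total with Defect=cosmetic: 90 + 41 + 106 + 94 = 331.
P(Line=L2 | Defect=cosmetic) = 41/331 = 0.124.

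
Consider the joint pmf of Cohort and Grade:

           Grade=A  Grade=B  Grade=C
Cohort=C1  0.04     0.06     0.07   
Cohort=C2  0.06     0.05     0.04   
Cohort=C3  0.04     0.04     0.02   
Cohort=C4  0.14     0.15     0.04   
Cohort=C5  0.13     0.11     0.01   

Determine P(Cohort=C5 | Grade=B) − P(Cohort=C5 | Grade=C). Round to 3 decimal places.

0.213

P(Grade=B) = 0.06 + 0.05 + 0.04 + 0.15 + 0.11 = 0.41; P(Cohort=C5 | Grade=B) = 0.11/0.41 = 0.2683.
P(Grade=C) = 0.07 + 0.04 + 0.02 + 0.04 + 0.01 = 0.18; P(Cohort=C5 | Grade=C) = 0.01/0.18 = 0.0556.
Difference = 0.213.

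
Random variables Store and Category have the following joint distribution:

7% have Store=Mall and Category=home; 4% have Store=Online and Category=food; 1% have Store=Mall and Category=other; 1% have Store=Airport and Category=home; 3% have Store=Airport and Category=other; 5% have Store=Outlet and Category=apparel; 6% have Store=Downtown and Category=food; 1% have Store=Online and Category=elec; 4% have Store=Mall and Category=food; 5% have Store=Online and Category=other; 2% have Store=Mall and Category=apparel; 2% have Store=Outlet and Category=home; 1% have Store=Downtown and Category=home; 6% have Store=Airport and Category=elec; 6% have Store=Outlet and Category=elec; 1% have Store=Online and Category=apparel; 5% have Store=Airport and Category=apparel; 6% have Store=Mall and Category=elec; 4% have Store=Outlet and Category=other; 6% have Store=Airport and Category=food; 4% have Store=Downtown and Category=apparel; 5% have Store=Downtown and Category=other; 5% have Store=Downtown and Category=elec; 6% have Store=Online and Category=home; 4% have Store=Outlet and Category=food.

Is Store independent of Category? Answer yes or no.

no

P(Store=Mall) = 0.20 and P(Category=home) = 0.17, so their product is 0.0340, but P(Store=Mall, Category=home) = 0.07. Since these differ, Store and Category are not independent.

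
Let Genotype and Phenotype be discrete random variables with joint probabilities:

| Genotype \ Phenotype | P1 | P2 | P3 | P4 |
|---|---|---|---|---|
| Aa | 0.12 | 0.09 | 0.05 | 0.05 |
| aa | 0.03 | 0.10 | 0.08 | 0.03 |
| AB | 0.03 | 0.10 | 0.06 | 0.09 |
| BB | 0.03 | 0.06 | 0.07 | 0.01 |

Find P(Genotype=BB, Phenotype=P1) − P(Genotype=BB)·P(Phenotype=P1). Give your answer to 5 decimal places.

P(Genotype=BB) = 0.03 + 0.06 + 0.07 + 0.01 = 0.17.
P(Phenotype=P1) = 0.12 + 0.03 + 0.03 + 0.03 = 0.21.
P(Genotype=BB, Phenotype=P1) − P(Genotype=BB)P(Phenotype=P1) = 0.03 − 0.17×0.21 = -0.00570.

-0.00570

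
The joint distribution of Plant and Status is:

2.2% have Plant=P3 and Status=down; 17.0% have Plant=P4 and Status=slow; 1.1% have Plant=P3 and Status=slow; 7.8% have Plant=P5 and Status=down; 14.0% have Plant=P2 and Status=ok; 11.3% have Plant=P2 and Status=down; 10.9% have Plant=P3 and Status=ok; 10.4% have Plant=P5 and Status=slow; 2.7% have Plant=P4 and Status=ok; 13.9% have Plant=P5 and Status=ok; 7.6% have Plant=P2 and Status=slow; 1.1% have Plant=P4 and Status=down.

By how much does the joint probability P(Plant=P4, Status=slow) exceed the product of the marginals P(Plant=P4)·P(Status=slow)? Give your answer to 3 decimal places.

P(Plant=P4) = 0.027 + 0.170 + 0.011 = 0.208.
P(Status=slow) = 0.076 + 0.011 + 0.170 + 0.104 = 0.361.
P(Plant=P4, Status=slow) − P(Plant=P4)P(Status=slow) = 0.170 − 0.208×0.361 = 0.095.

0.095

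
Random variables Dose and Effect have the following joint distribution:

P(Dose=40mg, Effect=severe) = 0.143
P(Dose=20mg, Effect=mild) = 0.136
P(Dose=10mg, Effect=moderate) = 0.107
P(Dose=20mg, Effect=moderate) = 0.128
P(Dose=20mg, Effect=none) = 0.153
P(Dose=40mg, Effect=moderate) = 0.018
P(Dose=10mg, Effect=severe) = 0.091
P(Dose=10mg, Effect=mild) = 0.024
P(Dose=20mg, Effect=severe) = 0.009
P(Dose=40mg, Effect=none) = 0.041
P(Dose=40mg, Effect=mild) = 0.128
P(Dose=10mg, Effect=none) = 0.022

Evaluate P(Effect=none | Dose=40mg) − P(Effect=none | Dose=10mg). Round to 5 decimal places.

P(Dose=40mg) = 0.041 + 0.128 + 0.018 + 0.143 = 0.330; P(Effect=none | Dose=40mg) = 0.041/0.330 = 0.124242.
P(Dose=10mg) = 0.022 + 0.024 + 0.107 + 0.091 = 0.244; P(Effect=none | Dose=10mg) = 0.022/0.244 = 0.090164.
Difference = 0.03408.

0.03408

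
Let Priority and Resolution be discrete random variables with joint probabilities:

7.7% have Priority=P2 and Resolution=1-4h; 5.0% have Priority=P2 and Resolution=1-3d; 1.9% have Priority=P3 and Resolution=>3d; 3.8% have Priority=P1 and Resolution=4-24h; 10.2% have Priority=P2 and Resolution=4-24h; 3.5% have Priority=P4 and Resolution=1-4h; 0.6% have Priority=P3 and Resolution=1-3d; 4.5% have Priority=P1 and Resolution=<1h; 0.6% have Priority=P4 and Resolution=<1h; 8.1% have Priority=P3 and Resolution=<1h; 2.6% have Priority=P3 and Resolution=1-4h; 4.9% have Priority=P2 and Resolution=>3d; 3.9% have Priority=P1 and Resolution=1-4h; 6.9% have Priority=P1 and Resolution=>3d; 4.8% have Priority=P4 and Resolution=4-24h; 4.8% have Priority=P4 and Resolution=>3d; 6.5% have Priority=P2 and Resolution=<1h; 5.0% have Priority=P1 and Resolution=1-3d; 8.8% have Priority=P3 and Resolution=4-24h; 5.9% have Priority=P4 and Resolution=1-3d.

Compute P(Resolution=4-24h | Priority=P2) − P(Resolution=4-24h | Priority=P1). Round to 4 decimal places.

0.1397

P(Priority=P2) = 0.065 + 0.077 + 0.102 + 0.050 + 0.049 = 0.343; P(Resolution=4-24h | Priority=P2) = 0.102/0.343 = 0.29738.
P(Priority=P1) = 0.045 + 0.039 + 0.038 + 0.050 + 0.069 = 0.241; P(Resolution=4-24h | Priority=P1) = 0.038/0.241 = 0.15768.
Difference = 0.1397.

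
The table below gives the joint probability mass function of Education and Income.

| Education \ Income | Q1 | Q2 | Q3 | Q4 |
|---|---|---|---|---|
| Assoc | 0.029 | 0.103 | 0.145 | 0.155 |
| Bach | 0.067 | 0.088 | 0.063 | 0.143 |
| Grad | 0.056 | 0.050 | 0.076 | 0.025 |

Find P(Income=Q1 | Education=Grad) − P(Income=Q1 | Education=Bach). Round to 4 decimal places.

P(Education=Grad) = 0.056 + 0.050 + 0.076 + 0.025 = 0.207; P(Income=Q1 | Education=Grad) = 0.056/0.207 = 0.27053.
P(Education=Bach) = 0.067 + 0.088 + 0.063 + 0.143 = 0.361; P(Income=Q1 | Education=Bach) = 0.067/0.361 = 0.18560.
Difference = 0.0849.

0.0849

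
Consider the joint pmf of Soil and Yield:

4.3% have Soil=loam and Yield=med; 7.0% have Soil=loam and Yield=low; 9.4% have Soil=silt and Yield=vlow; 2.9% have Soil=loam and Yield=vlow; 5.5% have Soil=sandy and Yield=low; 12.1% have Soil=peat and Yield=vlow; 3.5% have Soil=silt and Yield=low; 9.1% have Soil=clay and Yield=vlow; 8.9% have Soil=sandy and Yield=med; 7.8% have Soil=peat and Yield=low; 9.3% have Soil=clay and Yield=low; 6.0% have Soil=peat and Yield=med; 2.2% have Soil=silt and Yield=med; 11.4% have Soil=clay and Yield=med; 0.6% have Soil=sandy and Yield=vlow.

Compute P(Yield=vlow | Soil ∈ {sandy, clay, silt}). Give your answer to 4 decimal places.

P(Soil=sandy) = 0.006 + 0.055 + 0.089 = 0.150.
P(Soil=clay) = 0.091 + 0.093 + 0.114 = 0.298.
P(Soil=silt) = 0.094 + 0.035 + 0.022 = 0.151.
P(Soil ∈ {sandy, clay, silt}) = 0.150 + 0.298 + 0.151 = 0.599; P(Yield=vlow, Soil ∈ {sandy, clay, silt}) = 0.006 + 0.091 + 0.094 = 0.191.
P(Yield=vlow | Soil ∈ {sandy, clay, silt}) = 0.191/0.599 = 0.3189.

0.3189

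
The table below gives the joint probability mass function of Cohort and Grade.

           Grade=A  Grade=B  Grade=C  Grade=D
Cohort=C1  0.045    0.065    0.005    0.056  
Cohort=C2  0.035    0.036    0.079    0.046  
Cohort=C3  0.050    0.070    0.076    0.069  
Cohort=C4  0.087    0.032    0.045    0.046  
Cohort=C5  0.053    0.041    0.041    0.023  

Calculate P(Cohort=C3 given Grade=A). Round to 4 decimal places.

P(Grade=A) = 0.045 + 0.035 + 0.050 + 0.087 + 0.053 = 0.270.
P(Cohort=C3 | Grade=A) = 0.050/0.270 = 0.1852.

0.1852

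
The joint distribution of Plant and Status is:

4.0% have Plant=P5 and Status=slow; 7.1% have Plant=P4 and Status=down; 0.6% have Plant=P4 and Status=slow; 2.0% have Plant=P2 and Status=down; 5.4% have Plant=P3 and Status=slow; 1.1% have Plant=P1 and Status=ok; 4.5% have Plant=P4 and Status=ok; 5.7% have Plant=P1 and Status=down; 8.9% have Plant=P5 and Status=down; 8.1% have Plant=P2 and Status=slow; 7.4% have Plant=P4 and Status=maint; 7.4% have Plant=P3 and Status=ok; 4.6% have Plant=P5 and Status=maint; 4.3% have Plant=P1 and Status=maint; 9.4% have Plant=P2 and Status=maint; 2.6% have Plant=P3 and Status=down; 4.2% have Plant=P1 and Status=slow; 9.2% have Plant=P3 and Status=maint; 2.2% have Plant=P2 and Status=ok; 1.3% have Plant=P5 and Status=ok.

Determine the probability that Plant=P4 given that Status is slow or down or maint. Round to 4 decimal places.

P(Status=slow) = 0.042 + 0.081 + 0.054 + 0.006 + 0.040 = 0.223.
P(Status=down) = 0.057 + 0.020 + 0.026 + 0.071 + 0.089 = 0.263.
P(Status=maint) = 0.043 + 0.094 + 0.092 + 0.074 + 0.046 = 0.349.
P(Status ∈ {slow, down, maint}) = 0.223 + 0.263 + 0.349 = 0.835; P(Plant=P4, Status ∈ {slow, down, maint}) = 0.006 + 0.071 + 0.074 = 0.151.
P(Plant=P4 | Status ∈ {slow, down, maint}) = 0.151/0.835 = 0.1808.

0.1808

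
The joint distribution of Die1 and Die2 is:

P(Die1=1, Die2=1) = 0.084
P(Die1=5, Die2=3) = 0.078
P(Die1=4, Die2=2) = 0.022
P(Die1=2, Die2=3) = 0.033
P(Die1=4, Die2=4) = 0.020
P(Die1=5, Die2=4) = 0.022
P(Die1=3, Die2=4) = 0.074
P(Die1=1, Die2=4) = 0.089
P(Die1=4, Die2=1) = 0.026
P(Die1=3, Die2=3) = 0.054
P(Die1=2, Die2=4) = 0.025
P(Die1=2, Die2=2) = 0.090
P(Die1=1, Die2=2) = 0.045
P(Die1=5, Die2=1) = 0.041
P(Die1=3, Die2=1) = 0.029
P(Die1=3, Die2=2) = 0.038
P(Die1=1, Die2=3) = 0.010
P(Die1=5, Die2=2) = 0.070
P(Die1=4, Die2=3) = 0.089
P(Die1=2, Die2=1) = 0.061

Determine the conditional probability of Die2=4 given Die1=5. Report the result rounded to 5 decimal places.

P(Die1=5) = 0.041 + 0.070 + 0.078 + 0.022 = 0.211.
P(Die2=4 | Die1=5) = 0.022/0.211 = 0.10427.

0.10427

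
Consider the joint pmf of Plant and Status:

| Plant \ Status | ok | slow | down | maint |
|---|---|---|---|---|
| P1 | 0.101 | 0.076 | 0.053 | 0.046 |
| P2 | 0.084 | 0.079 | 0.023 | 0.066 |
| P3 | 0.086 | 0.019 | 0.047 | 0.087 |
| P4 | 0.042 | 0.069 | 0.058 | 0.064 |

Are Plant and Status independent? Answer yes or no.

P(Plant=P3) = 0.239 and P(Status=slow) = 0.243, so their product is 0.05808, but P(Plant=P3, Status=slow) = 0.019. Since these differ, Plant and Status are not independent.

no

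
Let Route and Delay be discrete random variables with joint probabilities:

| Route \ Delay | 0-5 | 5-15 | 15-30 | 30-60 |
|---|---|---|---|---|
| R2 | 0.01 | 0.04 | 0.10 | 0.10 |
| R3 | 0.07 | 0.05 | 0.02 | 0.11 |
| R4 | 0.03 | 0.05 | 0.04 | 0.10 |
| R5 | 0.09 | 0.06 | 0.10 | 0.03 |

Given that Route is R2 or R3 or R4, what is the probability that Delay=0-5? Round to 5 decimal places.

0.15278

P(Route=R2) = 0.01 + 0.04 + 0.10 + 0.10 = 0.25.
P(Route=R3) = 0.07 + 0.05 + 0.02 + 0.11 = 0.25.
P(Route=R4) = 0.03 + 0.05 + 0.04 + 0.10 = 0.22.
P(Route ∈ {R2, R3, R4}) = 0.25 + 0.25 + 0.22 = 0.72; P(Delay=0-5, Route ∈ {R2, R3, R4}) = 0.01 + 0.07 + 0.03 = 0.11.
P(Delay=0-5 | Route ∈ {R2, R3, R4}) = 0.11/0.72 = 0.15278.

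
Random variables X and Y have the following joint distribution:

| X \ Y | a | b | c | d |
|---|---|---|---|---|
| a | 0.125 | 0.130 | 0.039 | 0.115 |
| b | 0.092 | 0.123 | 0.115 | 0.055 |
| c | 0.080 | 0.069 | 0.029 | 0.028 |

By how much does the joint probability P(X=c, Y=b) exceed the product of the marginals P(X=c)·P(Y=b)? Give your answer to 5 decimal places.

P(X=c) = 0.080 + 0.069 + 0.029 + 0.028 = 0.206.
P(Y=b) = 0.130 + 0.123 + 0.069 = 0.322.
P(X=c, Y=b) − P(X=c)P(Y=b) = 0.069 − 0.206×0.322 = 0.00267.

0.00267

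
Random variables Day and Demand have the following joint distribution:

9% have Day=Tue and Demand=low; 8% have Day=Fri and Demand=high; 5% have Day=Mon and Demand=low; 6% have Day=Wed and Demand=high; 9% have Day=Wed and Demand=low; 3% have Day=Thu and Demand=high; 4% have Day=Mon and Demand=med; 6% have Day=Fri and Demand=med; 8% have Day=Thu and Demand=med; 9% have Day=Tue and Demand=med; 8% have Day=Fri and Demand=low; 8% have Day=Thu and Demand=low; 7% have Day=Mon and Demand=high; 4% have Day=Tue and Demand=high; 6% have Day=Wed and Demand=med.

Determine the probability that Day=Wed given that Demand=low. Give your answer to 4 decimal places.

P(Demand=low) = 0.05 + 0.09 + 0.09 + 0.08 + 0.08 = 0.39.
P(Day=Wed | Demand=low) = 0.09/0.39 = 0.2308.

0.2308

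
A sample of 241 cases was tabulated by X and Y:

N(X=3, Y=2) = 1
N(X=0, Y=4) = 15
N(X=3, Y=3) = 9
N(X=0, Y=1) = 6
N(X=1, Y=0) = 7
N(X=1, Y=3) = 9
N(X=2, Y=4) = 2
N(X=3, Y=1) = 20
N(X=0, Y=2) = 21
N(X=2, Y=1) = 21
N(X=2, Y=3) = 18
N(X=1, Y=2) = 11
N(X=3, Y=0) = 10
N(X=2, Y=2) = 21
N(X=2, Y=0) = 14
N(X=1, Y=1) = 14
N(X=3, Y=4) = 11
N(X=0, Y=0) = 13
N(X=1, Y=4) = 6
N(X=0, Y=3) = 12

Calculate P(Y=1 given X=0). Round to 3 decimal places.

Total with X=0: 13 + 6 + 21 + 12 + 15 = 67.
P(Y=1 | X=0) = 6/67 = 0.090.

0.090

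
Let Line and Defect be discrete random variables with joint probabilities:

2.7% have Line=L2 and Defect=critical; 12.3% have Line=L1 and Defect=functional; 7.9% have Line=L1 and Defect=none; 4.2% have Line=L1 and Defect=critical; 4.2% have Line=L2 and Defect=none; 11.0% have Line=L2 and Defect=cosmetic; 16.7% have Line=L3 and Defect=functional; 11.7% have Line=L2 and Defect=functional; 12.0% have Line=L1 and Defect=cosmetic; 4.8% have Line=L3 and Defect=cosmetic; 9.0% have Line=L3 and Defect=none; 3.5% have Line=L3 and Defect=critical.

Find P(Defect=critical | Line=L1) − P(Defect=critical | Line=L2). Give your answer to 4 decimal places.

0.0242

P(Line=L1) = 0.079 + 0.120 + 0.123 + 0.042 = 0.364; P(Defect=critical | Line=L1) = 0.042/0.364 = 0.11538.
P(Line=L2) = 0.042 + 0.110 + 0.117 + 0.027 = 0.296; P(Defect=critical | Line=L2) = 0.027/0.296 = 0.09122.
Difference = 0.0242.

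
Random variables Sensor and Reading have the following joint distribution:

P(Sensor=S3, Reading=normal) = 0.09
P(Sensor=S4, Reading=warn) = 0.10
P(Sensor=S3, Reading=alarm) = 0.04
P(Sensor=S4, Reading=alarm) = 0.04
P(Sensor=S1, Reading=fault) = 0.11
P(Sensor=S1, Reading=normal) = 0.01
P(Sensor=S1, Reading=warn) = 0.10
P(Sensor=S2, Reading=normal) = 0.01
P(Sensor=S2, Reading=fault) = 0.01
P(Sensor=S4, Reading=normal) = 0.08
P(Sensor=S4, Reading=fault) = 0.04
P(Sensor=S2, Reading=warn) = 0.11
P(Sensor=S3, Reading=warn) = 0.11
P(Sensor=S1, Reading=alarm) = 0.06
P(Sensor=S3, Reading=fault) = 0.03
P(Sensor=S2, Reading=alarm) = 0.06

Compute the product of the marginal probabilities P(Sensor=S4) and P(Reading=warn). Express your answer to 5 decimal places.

P(Sensor=S4) = 0.08 + 0.10 + 0.04 + 0.04 = 0.26.
P(Reading=warn) = 0.10 + 0.11 + 0.11 + 0.10 = 0.42.
Product: 0.26 × 0.42 = 0.10920.

0.10920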